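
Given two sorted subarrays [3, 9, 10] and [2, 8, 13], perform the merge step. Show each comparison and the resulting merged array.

Merging process:

Compare 3 vs 2: take 2 from right. Merged: [2]
Compare 3 vs 8: take 3 from left. Merged: [2, 3]
Compare 9 vs 8: take 8 from right. Merged: [2, 3, 8]
Compare 9 vs 13: take 9 from left. Merged: [2, 3, 8, 9]
Compare 10 vs 13: take 10 from left. Merged: [2, 3, 8, 9, 10]
Append remaining from right: [13]. Merged: [2, 3, 8, 9, 10, 13]

Final merged array: [2, 3, 8, 9, 10, 13]
Total comparisons: 5

The merged array is [2, 3, 8, 9, 10, 13], requiring 5 comparisons. The merge step runs in O(n) time where n is the total number of elements.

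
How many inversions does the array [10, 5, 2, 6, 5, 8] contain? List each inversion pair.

Finding inversions in [10, 5, 2, 6, 5, 8]:

(0, 1): arr[0]=10 > arr[1]=5
(0, 2): arr[0]=10 > arr[2]=2
(0, 3): arr[0]=10 > arr[3]=6
(0, 4): arr[0]=10 > arr[4]=5
(0, 5): arr[0]=10 > arr[5]=8
(1, 2): arr[1]=5 > arr[2]=2
(3, 4): arr[3]=6 > arr[4]=5

Total inversions: 7

The array has 7 inversion(s): (0,1), (0,2), (0,3), (0,4), (0,5), (1,2), (3,4). Each pair (i,j) satisfies i < j and arr[i] > arr[j].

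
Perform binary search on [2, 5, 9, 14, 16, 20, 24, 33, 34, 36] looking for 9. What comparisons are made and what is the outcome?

Binary search for 9 in [2, 5, 9, 14, 16, 20, 24, 33, 34, 36]:

lo=0, hi=9, mid=4, arr[mid]=16 -> 16 > 9, search left half
lo=0, hi=3, mid=1, arr[mid]=5 -> 5 < 9, search right half
lo=2, hi=3, mid=2, arr[mid]=9 -> Found target at index 2!

Binary search finds 9 at index 2 after 3 comparisons. The search repeatedly halves the search space by comparing with the middle element.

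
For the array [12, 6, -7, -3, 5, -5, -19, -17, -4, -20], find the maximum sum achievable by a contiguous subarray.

Using Kadane's algorithm on [12, 6, -7, -3, 5, -5, -19, -17, -4, -20]:

Scanning through the array:
Position 1 (value 6): max_ending_here = 18, max_so_far = 18
Position 2 (value -7): max_ending_here = 11, max_so_far = 18
Position 3 (value -3): max_ending_here = 8, max_so_far = 18
Position 4 (value 5): max_ending_here = 13, max_so_far = 18
Position 5 (value -5): max_ending_here = 8, max_so_far = 18
Position 6 (value -19): max_ending_here = -11, max_so_far = 18
Position 7 (value -17): max_ending_here = -17, max_so_far = 18
Position 8 (value -4): max_ending_here = -4, max_so_far = 18
Position 9 (value -20): max_ending_here = -20, max_so_far = 18

Maximum subarray: [12, 6]
Maximum sum: 18

The maximum subarray is [12, 6] with sum 18. This subarray runs from index 0 to index 1.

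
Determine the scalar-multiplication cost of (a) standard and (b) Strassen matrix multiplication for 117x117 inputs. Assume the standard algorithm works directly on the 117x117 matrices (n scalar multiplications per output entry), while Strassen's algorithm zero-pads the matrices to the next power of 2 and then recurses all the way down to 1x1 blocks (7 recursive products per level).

Matrix multiplication for 117x117 matrices:

Strassen's algorithm requires power-of-2 dimensions. Pad 117x117 to 128x128 (next power of 2).

Standard algorithm: 117^3 = 1601613 multiplications
Strassen's algorithm: 7^(log2(128)) = 7^7 = 823543 multiplications
Savings: 1601613 - 823543 = 778070 multiplications

Standard: 1601613 multiplications (117^3). Strassen: 823543 multiplications (7^7, after padding to 128x128). Strassen reduces 8 recursive multiplications to 7 at each level.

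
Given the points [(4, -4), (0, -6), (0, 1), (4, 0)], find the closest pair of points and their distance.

Computing all pairwise distances among 4 points:

d((4, -4), (0, -6)) = 4.4721
d((4, -4), (0, 1)) = 6.4031
d((4, -4), (4, 0)) = 4.0 <-- minimum
d((0, -6), (0, 1)) = 7.0
d((0, -6), (4, 0)) = 7.2111
d((0, 1), (4, 0)) = 4.1231

Closest pair: (4, -4) and (4, 0) with distance 4.0

The closest pair is (4, -4) and (4, 0) with Euclidean distance 4.0. For 4 points, brute-force pairwise comparison is shown above. For large n, the divide-and-conquer algorithm (sort by x, recurse on halves, check the dividing strip) achieves O(n log n).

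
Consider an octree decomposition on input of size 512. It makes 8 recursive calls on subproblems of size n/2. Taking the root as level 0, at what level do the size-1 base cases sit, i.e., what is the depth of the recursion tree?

For divide and conquer with division factor 2:

Problem sizes at each level:
Level 0: 512
Level 1: 256
Level 2: 128
Level 3: 64
Level 4: 32
Level 5: 16
Level 6: 8
Level 7: 4
Level 8: 2
Level 9: 1

The root is level 0 and the size-1 base case is level 9 (the tree spans levels 0 through 9, i.e. 10 levels counting the root), so the depth is the number of divisions: log_2(512) = 9

The recursion tree depth is log_2(512) = 9. At each level, the problem size is divided by 2, so it takes 9 divisions to reduce to a base case of size 1. The algorithm makes 8 recursive calls at each level.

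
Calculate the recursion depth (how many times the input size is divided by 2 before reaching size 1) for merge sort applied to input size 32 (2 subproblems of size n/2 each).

For divide and conquer with division factor 2:

Problem sizes at each level:
Level 0: 32
Level 1: 16
Level 2: 8
Level 3: 4
Level 4: 2
Level 5: 1

The root is level 0 and the size-1 base case is level 5 (the tree spans levels 0 through 5, i.e. 6 levels counting the root), so the depth is the number of divisions: log_2(32) = 5

The recursion tree depth is log_2(32) = 5. At each level, the problem size is divided by 2, so it takes 5 divisions to reduce to a base case of size 1. The algorithm makes 2 recursive calls at each level.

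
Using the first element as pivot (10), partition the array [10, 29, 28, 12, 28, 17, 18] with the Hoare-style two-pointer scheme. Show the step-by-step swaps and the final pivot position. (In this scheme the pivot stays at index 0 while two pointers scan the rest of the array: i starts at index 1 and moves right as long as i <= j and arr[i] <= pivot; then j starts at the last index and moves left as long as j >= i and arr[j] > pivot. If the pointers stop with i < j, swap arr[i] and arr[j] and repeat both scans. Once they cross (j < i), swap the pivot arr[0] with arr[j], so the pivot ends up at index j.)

Hoare-style two-pointer partition with pivot = 10:

Initial array: [10, 29, 28, 12, 28, 17, 18]

Pointers start at i = 1, j = 6.
i ends at 1, j ends at 0: the pointers have crossed (j < i), so scanning stops.

j = 0, so swapping arr[0] with arr[j] leaves the pivot at position 0: [10, 29, 28, 12, 28, 17, 18]
Pivot position: 0

After partitioning with pivot 10, the array becomes [10, 29, 28, 12, 28, 17, 18]. The pivot is placed at index 0. All elements to the left of the pivot are <= 10, and all elements to the right are > 10.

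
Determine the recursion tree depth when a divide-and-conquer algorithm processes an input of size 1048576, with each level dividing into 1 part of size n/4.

For divide and conquer with division factor 4:

Problem sizes at each level:
Level 0: 1048576
Level 1: 262144
Level 2: 65536
Level 3: 16384
Level 4: 4096
Level 5: 1024
Level 6: 256
Level 7: 64
Level 8: 16
Level 9: 4
Level 10: 1

The root is level 0 and the size-1 base case is level 10 (the tree spans levels 0 through 10, i.e. 11 levels counting the root), so the depth is the number of divisions: log_4(1048576) = 10

The recursion tree depth is log_4(1048576) = 10. At each level, the problem size is divided by 4, so it takes 10 divisions to reduce to a base case of size 1. The algorithm makes 1 recursive call at each level.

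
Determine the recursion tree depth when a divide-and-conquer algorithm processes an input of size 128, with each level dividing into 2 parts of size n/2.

For divide and conquer with division factor 2:

Problem sizes at each level:
Level 0: 128
Level 1: 64
Level 2: 32
Level 3: 16
Level 4: 8
Level 5: 4
Level 6: 2
Level 7: 1

The root is level 0 and the size-1 base case is level 7 (the tree spans levels 0 through 7, i.e. 8 levels counting the root), so the depth is the number of divisions: log_2(128) = 7

The recursion tree depth is log_2(128) = 7. At each level, the problem size is divided by 2, so it takes 7 divisions to reduce to a base case of size 1. The algorithm makes 2 recursive calls at each level.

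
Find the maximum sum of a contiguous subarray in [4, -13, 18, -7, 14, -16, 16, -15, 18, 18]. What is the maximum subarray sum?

Using Kadane's algorithm on [4, -13, 18, -7, 14, -16, 16, -15, 18, 18]:

Scanning through the array:
Position 1 (value -13): max_ending_here = -9, max_so_far = 4
Position 2 (value 18): max_ending_here = 18, max_so_far = 18
Position 3 (value -7): max_ending_here = 11, max_so_far = 18
Position 4 (value 14): max_ending_here = 25, max_so_far = 25
Position 5 (value -16): max_ending_here = 9, max_so_far = 25
Position 6 (value 16): max_ending_here = 25, max_so_far = 25
Position 7 (value -15): max_ending_here = 10, max_so_far = 25
Position 8 (value 18): max_ending_here = 28, max_so_far = 28
Position 9 (value 18): max_ending_here = 46, max_so_far = 46

Maximum subarray: [18, -7, 14, -16, 16, -15, 18, 18]
Maximum sum: 46

The maximum subarray is [18, -7, 14, -16, 16, -15, 18, 18] with sum 46. This subarray runs from index 2 to index 9.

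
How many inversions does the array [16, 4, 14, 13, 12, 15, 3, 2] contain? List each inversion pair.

Finding inversions in [16, 4, 14, 13, 12, 15, 3, 2]:

(0, 1): arr[0]=16 > arr[1]=4
(0, 2): arr[0]=16 > arr[2]=14
(0, 3): arr[0]=16 > arr[3]=13
(0, 4): arr[0]=16 > arr[4]=12
(0, 5): arr[0]=16 > arr[5]=15
(0, 6): arr[0]=16 > arr[6]=3
(0, 7): arr[0]=16 > arr[7]=2
(1, 6): arr[1]=4 > arr[6]=3
(1, 7): arr[1]=4 > arr[7]=2
(2, 3): arr[2]=14 > arr[3]=13
(2, 4): arr[2]=14 > arr[4]=12
(2, 6): arr[2]=14 > arr[6]=3
(2, 7): arr[2]=14 > arr[7]=2
(3, 4): arr[3]=13 > arr[4]=12
(3, 6): arr[3]=13 > arr[6]=3
(3, 7): arr[3]=13 > arr[7]=2
(4, 6): arr[4]=12 > arr[6]=3
(4, 7): arr[4]=12 > arr[7]=2
(5, 6): arr[5]=15 > arr[6]=3
(5, 7): arr[5]=15 > arr[7]=2
(6, 7): arr[6]=3 > arr[7]=2

Total inversions: 21

The array has 21 inversion(s): (0,1), (0,2), (0,3), (0,4), (0,5), (0,6), (0,7), (1,6), (1,7), (2,3), (2,4), (2,6), (2,7), (3,4), (3,6), (3,7), (4,6), (4,7), (5,6), (5,7), (6,7). Each pair (i,j) satisfies i < j and arr[i] > arr[j].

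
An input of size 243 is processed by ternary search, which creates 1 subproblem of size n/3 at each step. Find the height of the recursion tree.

For divide and conquer with division factor 3:

Problem sizes at each level:
Level 0: 243
Level 1: 81
Level 2: 27
Level 3: 9
Level 4: 3
Level 5: 1

The root is level 0 and the size-1 base case is level 5 (the tree spans levels 0 through 5, i.e. 6 levels counting the root), so the depth is the number of divisions: log_3(243) = 5

The recursion tree depth is log_3(243) = 5. At each level, the problem size is divided by 3, so it takes 5 divisions to reduce to a base case of size 1. The algorithm makes 1 recursive call at each level.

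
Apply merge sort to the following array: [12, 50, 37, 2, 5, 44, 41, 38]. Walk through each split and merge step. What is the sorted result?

Merge sort trace:

Split: [12, 50, 37, 2, 5, 44, 41, 38] -> [12, 50, 37, 2] and [5, 44, 41, 38]
  Split: [12, 50, 37, 2] -> [12, 50] and [37, 2]
    Split: [12, 50] -> [12] and [50]
    Merge: [12] + [50] -> [12, 50]
    Split: [37, 2] -> [37] and [2]
    Merge: [37] + [2] -> [2, 37]
  Merge: [12, 50] + [2, 37] -> [2, 12, 37, 50]
  Split: [5, 44, 41, 38] -> [5, 44] and [41, 38]
    Split: [5, 44] -> [5] and [44]
    Merge: [5] + [44] -> [5, 44]
    Split: [41, 38] -> [41] and [38]
    Merge: [41] + [38] -> [38, 41]
  Merge: [5, 44] + [38, 41] -> [5, 38, 41, 44]
Merge: [2, 12, 37, 50] + [5, 38, 41, 44] -> [2, 5, 12, 37, 38, 41, 44, 50]

Final sorted array: [2, 5, 12, 37, 38, 41, 44, 50]

The merge sort proceeds by recursively splitting the array and merging sorted halves.
After all merges, the sorted array is [2, 5, 12, 37, 38, 41, 44, 50].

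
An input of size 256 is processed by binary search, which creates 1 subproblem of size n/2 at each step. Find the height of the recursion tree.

For divide and conquer with division factor 2:

Problem sizes at each level:
Level 0: 256
Level 1: 128
Level 2: 64
Level 3: 32
Level 4: 16
Level 5: 8
Level 6: 4
Level 7: 2
Level 8: 1

The root is level 0 and the size-1 base case is level 8 (the tree spans levels 0 through 8, i.e. 9 levels counting the root), so the depth is the number of divisions: log_2(256) = 8

The recursion tree depth is log_2(256) = 8. At each level, the problem size is divided by 2, so it takes 8 divisions to reduce to a base case of size 1. The algorithm makes 1 recursive call at each level.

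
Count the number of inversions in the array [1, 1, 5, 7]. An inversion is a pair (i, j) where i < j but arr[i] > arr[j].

Finding inversions in [1, 1, 5, 7]:


Total inversions: 0

The array has 0 inversions. It is already sorted.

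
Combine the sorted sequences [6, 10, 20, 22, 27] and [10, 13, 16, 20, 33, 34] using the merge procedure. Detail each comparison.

Merging process:

Compare 6 vs 10: take 6 from left. Merged: [6]
Compare 10 vs 10: take 10 from left. Merged: [6, 10]
Compare 20 vs 10: take 10 from right. Merged: [6, 10, 10]
Compare 20 vs 13: take 13 from right. Merged: [6, 10, 10, 13]
Compare 20 vs 16: take 16 from right. Merged: [6, 10, 10, 13, 16]
Compare 20 vs 20: take 20 from left. Merged: [6, 10, 10, 13, 16, 20]
Compare 22 vs 20: take 20 from right. Merged: [6, 10, 10, 13, 16, 20, 20]
Compare 22 vs 33: take 22 from left. Merged: [6, 10, 10, 13, 16, 20, 20, 22]
Compare 27 vs 33: take 27 from left. Merged: [6, 10, 10, 13, 16, 20, 20, 22, 27]
Append remaining from right: [33, 34]. Merged: [6, 10, 10, 13, 16, 20, 20, 22, 27, 33, 34]

Final merged array: [6, 10, 10, 13, 16, 20, 20, 22, 27, 33, 34]
Total comparisons: 9

The merged array is [6, 10, 10, 13, 16, 20, 20, 22, 27, 33, 34], requiring 9 comparisons. The merge step runs in O(n) time where n is the total number of elements.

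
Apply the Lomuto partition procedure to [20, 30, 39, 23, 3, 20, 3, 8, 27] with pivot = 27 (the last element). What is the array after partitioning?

Lomuto partition with pivot = 27:

Initial array: [20, 30, 39, 23, 3, 20, 3, 8, 27]

arr[0]=20 <= 27: swap with position 0, array becomes [20, 30, 39, 23, 3, 20, 3, 8, 27]
arr[1]=30 > 27: no swap
arr[2]=39 > 27: no swap
arr[3]=23 <= 27: swap with position 1, array becomes [20, 23, 39, 30, 3, 20, 3, 8, 27]
arr[4]=3 <= 27: swap with position 2, array becomes [20, 23, 3, 30, 39, 20, 3, 8, 27]
arr[5]=20 <= 27: swap with position 3, array becomes [20, 23, 3, 20, 39, 30, 3, 8, 27]
arr[6]=3 <= 27: swap with position 4, array becomes [20, 23, 3, 20, 3, 30, 39, 8, 27]
arr[7]=8 <= 27: swap with position 5, array becomes [20, 23, 3, 20, 3, 8, 39, 30, 27]

Place pivot at position 6: [20, 23, 3, 20, 3, 8, 27, 30, 39]
Pivot position: 6

After partitioning with pivot 27, the array becomes [20, 23, 3, 20, 3, 8, 27, 30, 39]. The pivot is placed at index 6. All elements to the left of the pivot are <= 27, and all elements to the right are > 27.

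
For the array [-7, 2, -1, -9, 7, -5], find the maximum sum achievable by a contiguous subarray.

Using Kadane's algorithm on [-7, 2, -1, -9, 7, -5]:

Scanning through the array:
Position 1 (value 2): max_ending_here = 2, max_so_far = 2
Position 2 (value -1): max_ending_here = 1, max_so_far = 2
Position 3 (value -9): max_ending_here = -8, max_so_far = 2
Position 4 (value 7): max_ending_here = 7, max_so_far = 7
Position 5 (value -5): max_ending_here = 2, max_so_far = 7

Maximum subarray: [7]
Maximum sum: 7

The maximum subarray is [7] with sum 7. This subarray runs from index 4 to index 4.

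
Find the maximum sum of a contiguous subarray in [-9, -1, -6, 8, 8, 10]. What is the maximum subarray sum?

Using Kadane's algorithm on [-9, -1, -6, 8, 8, 10]:

Scanning through the array:
Position 1 (value -1): max_ending_here = -1, max_so_far = -1
Position 2 (value -6): max_ending_here = -6, max_so_far = -1
Position 3 (value 8): max_ending_here = 8, max_so_far = 8
Position 4 (value 8): max_ending_here = 16, max_so_far = 16
Position 5 (value 10): max_ending_here = 26, max_so_far = 26

Maximum subarray: [8, 8, 10]
Maximum sum: 26

The maximum subarray is [8, 8, 10] with sum 26. This subarray runs from index 3 to index 5.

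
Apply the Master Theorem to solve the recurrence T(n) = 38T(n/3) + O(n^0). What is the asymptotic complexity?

Master Theorem for T(n) = 38T(n/3) + O(n^0):

a = 38, b = 3, c = 0
log_b(a) = log_3(38) = 3.3111

Case 1: c = 0 < log_3(38) = 3.3111
T(n) = O(n^(log_3 38))

For T(n) = 38T(n/3) + O(n^0): log_3(38) = 3.3111. This is Case 1 of the Master Theorem (c < log_b(a), work dominated by leaves), giving O(n^(log_3 38)).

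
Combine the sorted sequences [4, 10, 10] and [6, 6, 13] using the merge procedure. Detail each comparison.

Merging process:

Compare 4 vs 6: take 4 from left. Merged: [4]
Compare 10 vs 6: take 6 from right. Merged: [4, 6]
Compare 10 vs 6: take 6 from right. Merged: [4, 6, 6]
Compare 10 vs 13: take 10 from left. Merged: [4, 6, 6, 10]
Compare 10 vs 13: take 10 from left. Merged: [4, 6, 6, 10, 10]
Append remaining from right: [13]. Merged: [4, 6, 6, 10, 10, 13]

Final merged array: [4, 6, 6, 10, 10, 13]
Total comparisons: 5

The merged array is [4, 6, 6, 10, 10, 13], requiring 5 comparisons. The merge step runs in O(n) time where n is the total number of elements.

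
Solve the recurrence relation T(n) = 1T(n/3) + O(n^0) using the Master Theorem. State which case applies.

Master Theorem for T(n) = 1T(n/3) + O(n^0):

a = 1, b = 3, c = 0
log_b(a) = log_3(1) = 0.0000

Case 2: c = 0 = log_3(1) = 0.0000
T(n) = O(n^0 log n) = O(log n)

For T(n) = 1T(n/3) + O(n^0): log_3(1) = 0.0000. This is Case 2 of the Master Theorem (c = log_b(a), equal work at all levels), giving O(log n).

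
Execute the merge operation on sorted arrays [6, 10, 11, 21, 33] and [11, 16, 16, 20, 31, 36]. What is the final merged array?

Merging process:

Compare 6 vs 11: take 6 from left. Merged: [6]
Compare 10 vs 11: take 10 from left. Merged: [6, 10]
Compare 11 vs 11: take 11 from left. Merged: [6, 10, 11]
Compare 21 vs 11: take 11 from right. Merged: [6, 10, 11, 11]
Compare 21 vs 16: take 16 from right. Merged: [6, 10, 11, 11, 16]
Compare 21 vs 16: take 16 from right. Merged: [6, 10, 11, 11, 16, 16]
Compare 21 vs 20: take 20 from right. Merged: [6, 10, 11, 11, 16, 16, 20]
Compare 21 vs 31: take 21 from left. Merged: [6, 10, 11, 11, 16, 16, 20, 21]
Compare 33 vs 31: take 31 from right. Merged: [6, 10, 11, 11, 16, 16, 20, 21, 31]
Compare 33 vs 36: take 33 from left. Merged: [6, 10, 11, 11, 16, 16, 20, 21, 31, 33]
Append remaining from right: [36]. Merged: [6, 10, 11, 11, 16, 16, 20, 21, 31, 33, 36]

Final merged array: [6, 10, 11, 11, 16, 16, 20, 21, 31, 33, 36]
Total comparisons: 10

The merged array is [6, 10, 11, 11, 16, 16, 20, 21, 31, 33, 36], requiring 10 comparisons. The merge step runs in O(n) time where n is the total number of elements.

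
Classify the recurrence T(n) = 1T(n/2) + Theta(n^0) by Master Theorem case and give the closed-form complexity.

Master Theorem for T(n) = 1T(n/2) + O(n^0):

a = 1, b = 2, c = 0
log_b(a) = log_2(1) = 0.0000

Case 2: c = 0 = log_2(1) = 0.0000
T(n) = O(n^0 log n) = O(log n)

For T(n) = 1T(n/2) + O(n^0): log_2(1) = 0.0000. This is Case 2 of the Master Theorem (c = log_b(a), equal work at all levels), giving O(log n).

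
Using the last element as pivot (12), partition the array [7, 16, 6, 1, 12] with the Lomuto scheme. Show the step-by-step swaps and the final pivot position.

Lomuto partition with pivot = 12:

Initial array: [7, 16, 6, 1, 12]

arr[0]=7 <= 12: swap with position 0, array becomes [7, 16, 6, 1, 12]
arr[1]=16 > 12: no swap
arr[2]=6 <= 12: swap with position 1, array becomes [7, 6, 16, 1, 12]
arr[3]=1 <= 12: swap with position 2, array becomes [7, 6, 1, 16, 12]

Place pivot at position 3: [7, 6, 1, 12, 16]
Pivot position: 3

After partitioning with pivot 12, the array becomes [7, 6, 1, 12, 16]. The pivot is placed at index 3. All elements to the left of the pivot are <= 12, and all elements to the right are > 12.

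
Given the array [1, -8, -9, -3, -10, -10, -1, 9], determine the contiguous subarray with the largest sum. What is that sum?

Using Kadane's algorithm on [1, -8, -9, -3, -10, -10, -1, 9]:

Scanning through the array:
Position 1 (value -8): max_ending_here = -7, max_so_far = 1
Position 2 (value -9): max_ending_here = -9, max_so_far = 1
Position 3 (value -3): max_ending_here = -3, max_so_far = 1
Position 4 (value -10): max_ending_here = -10, max_so_far = 1
Position 5 (value -10): max_ending_here = -10, max_so_far = 1
Position 6 (value -1): max_ending_here = -1, max_so_far = 1
Position 7 (value 9): max_ending_here = 9, max_so_far = 9

Maximum subarray: [9]
Maximum sum: 9

The maximum subarray is [9] with sum 9. This subarray runs from index 7 to index 7.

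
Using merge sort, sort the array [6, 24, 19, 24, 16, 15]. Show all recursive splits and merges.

Merge sort trace:

Split: [6, 24, 19, 24, 16, 15] -> [6, 24, 19] and [24, 16, 15]
  Split: [6, 24, 19] -> [6] and [24, 19]
    Split: [24, 19] -> [24] and [19]
    Merge: [24] + [19] -> [19, 24]
  Merge: [6] + [19, 24] -> [6, 19, 24]
  Split: [24, 16, 15] -> [24] and [16, 15]
    Split: [16, 15] -> [16] and [15]
    Merge: [16] + [15] -> [15, 16]
  Merge: [24] + [15, 16] -> [15, 16, 24]
Merge: [6, 19, 24] + [15, 16, 24] -> [6, 15, 16, 19, 24, 24]

Final sorted array: [6, 15, 16, 19, 24, 24]

The merge sort proceeds by recursively splitting the array and merging sorted halves.
After all merges, the sorted array is [6, 15, 16, 19, 24, 24].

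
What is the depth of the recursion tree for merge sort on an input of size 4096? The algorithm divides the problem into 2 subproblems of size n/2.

For divide and conquer with division factor 2:

Problem sizes at each level:
Level 0: 4096
Level 1: 2048
Level 2: 1024
Level 3: 512
Level 4: 256
Level 5: 128
Level 6: 64
Level 7: 32
Level 8: 16
Level 9: 8
Level 10: 4
Level 11: 2
Level 12: 1

The root is level 0 and the size-1 base case is level 12 (the tree spans levels 0 through 12, i.e. 13 levels counting the root), so the depth is the number of divisions: log_2(4096) = 12

The recursion tree depth is log_2(4096) = 12. At each level, the problem size is divided by 2, so it takes 12 divisions to reduce to a base case of size 1. The algorithm makes 2 recursive calls at each level.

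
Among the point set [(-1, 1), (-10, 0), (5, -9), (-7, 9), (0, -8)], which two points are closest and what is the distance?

Computing all pairwise distances among 5 points:

d((-1, 1), (-10, 0)) = 9.0554
d((-1, 1), (5, -9)) = 11.6619
d((-1, 1), (-7, 9)) = 10.0
d((-1, 1), (0, -8)) = 9.0554
d((-10, 0), (5, -9)) = 17.4929
d((-10, 0), (-7, 9)) = 9.4868
d((-10, 0), (0, -8)) = 12.8062
d((5, -9), (-7, 9)) = 21.6333
d((5, -9), (0, -8)) = 5.099 <-- minimum
d((-7, 9), (0, -8)) = 18.3848

Closest pair: (5, -9) and (0, -8) with distance 5.099

The closest pair is (5, -9) and (0, -8) with Euclidean distance 5.099. For 5 points, brute-force pairwise comparison is shown above. For large n, the divide-and-conquer algorithm (sort by x, recurse on halves, check the dividing strip) achieves O(n log n).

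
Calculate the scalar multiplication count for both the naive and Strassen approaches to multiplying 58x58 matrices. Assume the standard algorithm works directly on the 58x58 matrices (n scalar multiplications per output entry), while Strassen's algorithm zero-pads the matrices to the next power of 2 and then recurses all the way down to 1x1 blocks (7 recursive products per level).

Matrix multiplication for 58x58 matrices:

Strassen's algorithm requires power-of-2 dimensions. Pad 58x58 to 64x64 (next power of 2).

Standard algorithm: 58^3 = 195112 multiplications
Strassen's algorithm: 7^(log2(64)) = 7^6 = 117649 multiplications
Savings: 195112 - 117649 = 77463 multiplications

Standard: 195112 multiplications (58^3). Strassen: 117649 multiplications (7^6, after padding to 64x64). Strassen reduces 8 recursive multiplications to 7 at each level.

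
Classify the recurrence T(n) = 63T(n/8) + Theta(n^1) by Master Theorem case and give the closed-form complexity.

Master Theorem for T(n) = 63T(n/8) + O(n^1):

a = 63, b = 8, c = 1
log_b(a) = log_8(63) = 1.9924

Case 1: c = 1 < log_8(63) = 1.9924
T(n) = O(n^(log_8 63))

For T(n) = 63T(n/8) + O(n^1): log_8(63) = 1.9924. This is Case 1 of the Master Theorem (c < log_b(a), work dominated by leaves), giving O(n^(log_8 63)).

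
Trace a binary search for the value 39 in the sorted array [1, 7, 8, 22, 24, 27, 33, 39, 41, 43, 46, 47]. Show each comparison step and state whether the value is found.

Binary search for 39 in [1, 7, 8, 22, 24, 27, 33, 39, 41, 43, 46, 47]:

lo=0, hi=11, mid=5, arr[mid]=27 -> 27 < 39, search right half
lo=6, hi=11, mid=8, arr[mid]=41 -> 41 > 39, search left half
lo=6, hi=7, mid=6, arr[mid]=33 -> 33 < 39, search right half
lo=7, hi=7, mid=7, arr[mid]=39 -> Found target at index 7!

Binary search finds 39 at index 7 after 4 comparisons. The search repeatedly halves the search space by comparing with the middle element.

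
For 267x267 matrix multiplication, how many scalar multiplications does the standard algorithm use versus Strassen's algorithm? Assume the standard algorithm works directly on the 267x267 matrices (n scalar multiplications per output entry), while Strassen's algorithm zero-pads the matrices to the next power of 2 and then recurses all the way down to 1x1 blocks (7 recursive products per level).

Matrix multiplication for 267x267 matrices:

Strassen's algorithm requires power-of-2 dimensions. Pad 267x267 to 512x512 (next power of 2).

Standard algorithm: 267^3 = 19034163 multiplications
Strassen's algorithm: 7^(log2(512)) = 7^9 = 40353607 multiplications
Difference: 19034163 - 40353607 = -21319444 (Strassen uses MORE here due to padding overhead — for small or just-over-power-of-2 n, padding can outweigh the per-level savings)

Standard: 19034163 multiplications (267^3). Strassen: 40353607 multiplications (7^9, after padding to 512x512). Strassen reduces 8 recursive multiplications to 7 at each level.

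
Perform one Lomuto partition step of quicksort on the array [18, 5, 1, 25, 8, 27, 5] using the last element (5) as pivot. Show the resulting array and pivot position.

Lomuto partition with pivot = 5:

Initial array: [18, 5, 1, 25, 8, 27, 5]

arr[0]=18 > 5: no swap
arr[1]=5 <= 5: swap with position 0, array becomes [5, 18, 1, 25, 8, 27, 5]
arr[2]=1 <= 5: swap with position 1, array becomes [5, 1, 18, 25, 8, 27, 5]
arr[3]=25 > 5: no swap
arr[4]=8 > 5: no swap
arr[5]=27 > 5: no swap

Place pivot at position 2: [5, 1, 5, 25, 8, 27, 18]
Pivot position: 2

After partitioning with pivot 5, the array becomes [5, 1, 5, 25, 8, 27, 18]. The pivot is placed at index 2. All elements to the left of the pivot are <= 5, and all elements to the right are > 5.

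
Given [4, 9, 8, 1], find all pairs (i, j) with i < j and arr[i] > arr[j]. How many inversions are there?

Finding inversions in [4, 9, 8, 1]:

(0, 3): arr[0]=4 > arr[3]=1
(1, 2): arr[1]=9 > arr[2]=8
(1, 3): arr[1]=9 > arr[3]=1
(2, 3): arr[2]=8 > arr[3]=1

Total inversions: 4

The array has 4 inversion(s): (0,3), (1,2), (1,3), (2,3). Each pair (i,j) satisfies i < j and arr[i] > arr[j].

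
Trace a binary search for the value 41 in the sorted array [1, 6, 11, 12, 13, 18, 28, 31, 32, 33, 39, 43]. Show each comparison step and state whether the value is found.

Binary search for 41 in [1, 6, 11, 12, 13, 18, 28, 31, 32, 33, 39, 43]:

lo=0, hi=11, mid=5, arr[mid]=18 -> 18 < 41, search right half
lo=6, hi=11, mid=8, arr[mid]=32 -> 32 < 41, search right half
lo=9, hi=11, mid=10, arr[mid]=39 -> 39 < 41, search right half
lo=11, hi=11, mid=11, arr[mid]=43 -> 43 > 41, search left half
lo=11 > hi=10, target 41 not found

Binary search determines that 41 is not in the array after 4 comparisons. The search space was exhausted without finding the target.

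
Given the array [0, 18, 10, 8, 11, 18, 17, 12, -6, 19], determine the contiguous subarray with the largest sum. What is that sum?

Using Kadane's algorithm on [0, 18, 10, 8, 11, 18, 17, 12, -6, 19]:

Scanning through the array:
Position 1 (value 18): max_ending_here = 18, max_so_far = 18
Position 2 (value 10): max_ending_here = 28, max_so_far = 28
Position 3 (value 8): max_ending_here = 36, max_so_far = 36
Position 4 (value 11): max_ending_here = 47, max_so_far = 47
Position 5 (value 18): max_ending_here = 65, max_so_far = 65
Position 6 (value 17): max_ending_here = 82, max_so_far = 82
Position 7 (value 12): max_ending_here = 94, max_so_far = 94
Position 8 (value -6): max_ending_here = 88, max_so_far = 94
Position 9 (value 19): max_ending_here = 107, max_so_far = 107

Maximum subarray: [0, 18, 10, 8, 11, 18, 17, 12, -6, 19]
Maximum sum: 107

The maximum subarray is [0, 18, 10, 8, 11, 18, 17, 12, -6, 19] with sum 107. This subarray runs from index 0 to index 9.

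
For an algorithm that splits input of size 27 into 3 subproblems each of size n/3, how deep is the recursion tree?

For divide and conquer with division factor 3:

Problem sizes at each level:
Level 0: 27
Level 1: 9
Level 2: 3
Level 3: 1

The root is level 0 and the size-1 base case is level 3 (the tree spans levels 0 through 3, i.e. 4 levels counting the root), so the depth is the number of divisions: log_3(27) = 3

The recursion tree depth is log_3(27) = 3. At each level, the problem size is divided by 3, so it takes 3 divisions to reduce to a base case of size 1. The algorithm makes 3 recursive calls at each level.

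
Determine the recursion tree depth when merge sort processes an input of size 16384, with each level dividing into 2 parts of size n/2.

For divide and conquer with division factor 2:

Problem sizes at each level:
Level 0: 16384
Level 1: 8192
Level 2: 4096
Level 3: 2048
Level 4: 1024
Level 5: 512
Level 6: 256
Level 7: 128
Level 8: 64
Level 9: 32
Level 10: 16
Level 11: 8
Level 12: 4
Level 13: 2
Level 14: 1

The root is level 0 and the size-1 base case is level 14 (the tree spans levels 0 through 14, i.e. 15 levels counting the root), so the depth is the number of divisions: log_2(16384) = 14

The recursion tree depth is log_2(16384) = 14. At each level, the problem size is divided by 2, so it takes 14 divisions to reduce to a base case of size 1. The algorithm makes 2 recursive calls at each level.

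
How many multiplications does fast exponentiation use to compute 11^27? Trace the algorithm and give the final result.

Computing 11^27 by squaring (build up from 11^1; each line after the first costs one multiplication):

11^1 = 11
11^2 = (11^1)^2 = 11^2 = 121
11^3 = 11 * 11^2 = 11 * 121 = 1331
11^6 = (11^3)^2 = 1331^2 = 1771561
11^12 = (11^6)^2 = 1771561^2 = 3138428376721
11^13 = 11 * 11^12 = 11 * 3138428376721 = 34522712143931
11^26 = (11^13)^2 = 34522712143931^2 = 1191817653772720942460132761
11^27 = 11 * 11^26 = 11 * 1191817653772720942460132761 = 13109994191499930367061460371

Result: 13109994191499930367061460371
Multiplications needed: 7 (7 lines after 11^1)

11^27 = 13109994191499930367061460371. Using exponentiation by squaring, this requires 7 multiplications. The key idea: if the exponent is even, square the half-power; if odd, multiply by the base once.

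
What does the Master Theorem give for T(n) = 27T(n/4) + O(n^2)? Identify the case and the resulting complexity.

Master Theorem for T(n) = 27T(n/4) + O(n^2):

a = 27, b = 4, c = 2
log_b(a) = log_4(27) = 2.3774

Case 1: c = 2 < log_4(27) = 2.3774
T(n) = O(n^(log_4 27))

For T(n) = 27T(n/4) + O(n^2): log_4(27) = 2.3774. This is Case 1 of the Master Theorem (c < log_b(a), work dominated by leaves), giving O(n^(log_4 27)).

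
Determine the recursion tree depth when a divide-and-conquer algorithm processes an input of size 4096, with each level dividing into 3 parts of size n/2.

For divide and conquer with division factor 2:

Problem sizes at each level:
Level 0: 4096
Level 1: 2048
Level 2: 1024
Level 3: 512
Level 4: 256
Level 5: 128
Level 6: 64
Level 7: 32
Level 8: 16
Level 9: 8
Level 10: 4
Level 11: 2
Level 12: 1

The root is level 0 and the size-1 base case is level 12 (the tree spans levels 0 through 12, i.e. 13 levels counting the root), so the depth is the number of divisions: log_2(4096) = 12

The recursion tree depth is log_2(4096) = 12. At each level, the problem size is divided by 2, so it takes 12 divisions to reduce to a base case of size 1. The algorithm makes 3 recursive calls at each level.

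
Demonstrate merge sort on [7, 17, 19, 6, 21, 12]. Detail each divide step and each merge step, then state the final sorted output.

Merge sort trace:

Split: [7, 17, 19, 6, 21, 12] -> [7, 17, 19] and [6, 21, 12]
  Split: [7, 17, 19] -> [7] and [17, 19]
    Split: [17, 19] -> [17] and [19]
    Merge: [17] + [19] -> [17, 19]
  Merge: [7] + [17, 19] -> [7, 17, 19]
  Split: [6, 21, 12] -> [6] and [21, 12]
    Split: [21, 12] -> [21] and [12]
    Merge: [21] + [12] -> [12, 21]
  Merge: [6] + [12, 21] -> [6, 12, 21]
Merge: [7, 17, 19] + [6, 12, 21] -> [6, 7, 12, 17, 19, 21]

Final sorted array: [6, 7, 12, 17, 19, 21]

The merge sort proceeds by recursively splitting the array and merging sorted halves.
After all merges, the sorted array is [6, 7, 12, 17, 19, 21].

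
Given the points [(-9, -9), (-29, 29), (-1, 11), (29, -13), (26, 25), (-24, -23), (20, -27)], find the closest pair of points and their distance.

Computing all pairwise distances among 7 points:

d((-9, -9), (-29, 29)) = 42.9418
d((-9, -9), (-1, 11)) = 21.5407
d((-9, -9), (29, -13)) = 38.2099
d((-9, -9), (26, 25)) = 48.7955
d((-9, -9), (-24, -23)) = 20.5183
d((-9, -9), (20, -27)) = 34.1321
d((-29, 29), (-1, 11)) = 33.2866
d((-29, 29), (29, -13)) = 71.6101
d((-29, 29), (26, 25)) = 55.1453
d((-29, 29), (-24, -23)) = 52.2398
d((-29, 29), (20, -27)) = 74.411
d((-1, 11), (29, -13)) = 38.4187
d((-1, 11), (26, 25)) = 30.4138
d((-1, 11), (-24, -23)) = 41.0488
d((-1, 11), (20, -27)) = 43.4166
d((29, -13), (26, 25)) = 38.1182
d((29, -13), (-24, -23)) = 53.9351
d((29, -13), (20, -27)) = 16.6433 <-- minimum
d((26, 25), (-24, -23)) = 69.3109
d((26, 25), (20, -27)) = 52.345
d((-24, -23), (20, -27)) = 44.1814

Closest pair: (29, -13) and (20, -27) with distance 16.6433

The closest pair is (29, -13) and (20, -27) with Euclidean distance 16.6433. For 7 points, brute-force pairwise comparison is shown above. For large n, the divide-and-conquer algorithm (sort by x, recurse on halves, check the dividing strip) achieves O(n log n).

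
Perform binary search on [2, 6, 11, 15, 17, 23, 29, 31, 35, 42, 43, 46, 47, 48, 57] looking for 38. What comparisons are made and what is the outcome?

Binary search for 38 in [2, 6, 11, 15, 17, 23, 29, 31, 35, 42, 43, 46, 47, 48, 57]:

lo=0, hi=14, mid=7, arr[mid]=31 -> 31 < 38, search right half
lo=8, hi=14, mid=11, arr[mid]=46 -> 46 > 38, search left half
lo=8, hi=10, mid=9, arr[mid]=42 -> 42 > 38, search left half
lo=8, hi=8, mid=8, arr[mid]=35 -> 35 < 38, search right half
lo=9 > hi=8, target 38 not found

Binary search determines that 38 is not in the array after 4 comparisons. The search space was exhausted without finding the target.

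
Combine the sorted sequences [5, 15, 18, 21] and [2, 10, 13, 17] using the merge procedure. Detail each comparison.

Merging process:

Compare 5 vs 2: take 2 from right. Merged: [2]
Compare 5 vs 10: take 5 from left. Merged: [2, 5]
Compare 15 vs 10: take 10 from right. Merged: [2, 5, 10]
Compare 15 vs 13: take 13 from right. Merged: [2, 5, 10, 13]
Compare 15 vs 17: take 15 from left. Merged: [2, 5, 10, 13, 15]
Compare 18 vs 17: take 17 from right. Merged: [2, 5, 10, 13, 15, 17]
Append remaining from left: [18, 21]. Merged: [2, 5, 10, 13, 15, 17, 18, 21]

Final merged array: [2, 5, 10, 13, 15, 17, 18, 21]
Total comparisons: 6

The merged array is [2, 5, 10, 13, 15, 17, 18, 21], requiring 6 comparisons. The merge step runs in O(n) time where n is the total number of elements.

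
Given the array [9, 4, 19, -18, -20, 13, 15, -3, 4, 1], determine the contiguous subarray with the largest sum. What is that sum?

Using Kadane's algorithm on [9, 4, 19, -18, -20, 13, 15, -3, 4, 1]:

Scanning through the array:
Position 1 (value 4): max_ending_here = 13, max_so_far = 13
Position 2 (value 19): max_ending_here = 32, max_so_far = 32
Position 3 (value -18): max_ending_here = 14, max_so_far = 32
Position 4 (value -20): max_ending_here = -6, max_so_far = 32
Position 5 (value 13): max_ending_here = 13, max_so_far = 32
Position 6 (value 15): max_ending_here = 28, max_so_far = 32
Position 7 (value -3): max_ending_here = 25, max_so_far = 32
Position 8 (value 4): max_ending_here = 29, max_so_far = 32
Position 9 (value 1): max_ending_here = 30, max_so_far = 32

Maximum subarray: [9, 4, 19]
Maximum sum: 32

The maximum subarray is [9, 4, 19] with sum 32. This subarray runs from index 0 to index 2.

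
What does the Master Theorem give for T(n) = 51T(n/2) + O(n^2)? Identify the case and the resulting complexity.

Master Theorem for T(n) = 51T(n/2) + O(n^2):

a = 51, b = 2, c = 2
log_b(a) = log_2(51) = 5.6724

Case 1: c = 2 < log_2(51) = 5.6724
T(n) = O(n^(log_2 51))

For T(n) = 51T(n/2) + O(n^2): log_2(51) = 5.6724. This is Case 1 of the Master Theorem (c < log_b(a), work dominated by leaves), giving O(n^(log_2 51)).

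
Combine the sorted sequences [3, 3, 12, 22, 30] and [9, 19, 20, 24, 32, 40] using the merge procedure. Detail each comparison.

Merging process:

Compare 3 vs 9: take 3 from left. Merged: [3]
Compare 3 vs 9: take 3 from left. Merged: [3, 3]
Compare 12 vs 9: take 9 from right. Merged: [3, 3, 9]
Compare 12 vs 19: take 12 from left. Merged: [3, 3, 9, 12]
Compare 22 vs 19: take 19 from right. Merged: [3, 3, 9, 12, 19]
Compare 22 vs 20: take 20 from right. Merged: [3, 3, 9, 12, 19, 20]
Compare 22 vs 24: take 22 from left. Merged: [3, 3, 9, 12, 19, 20, 22]
Compare 30 vs 24: take 24 from right. Merged: [3, 3, 9, 12, 19, 20, 22, 24]
Compare 30 vs 32: take 30 from left. Merged: [3, 3, 9, 12, 19, 20, 22, 24, 30]
Append remaining from right: [32, 40]. Merged: [3, 3, 9, 12, 19, 20, 22, 24, 30, 32, 40]

Final merged array: [3, 3, 9, 12, 19, 20, 22, 24, 30, 32, 40]
Total comparisons: 9

The merged array is [3, 3, 9, 12, 19, 20, 22, 24, 30, 32, 40], requiring 9 comparisons. The merge step runs in O(n) time where n is the total number of elements.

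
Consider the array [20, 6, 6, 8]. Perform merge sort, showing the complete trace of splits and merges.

Merge sort trace:

Split: [20, 6, 6, 8] -> [20, 6] and [6, 8]
  Split: [20, 6] -> [20] and [6]
  Merge: [20] + [6] -> [6, 20]
  Split: [6, 8] -> [6] and [8]
  Merge: [6] + [8] -> [6, 8]
Merge: [6, 20] + [6, 8] -> [6, 6, 8, 20]

Final sorted array: [6, 6, 8, 20]

The merge sort proceeds by recursively splitting the array and merging sorted halves.
After all merges, the sorted array is [6, 6, 8, 20].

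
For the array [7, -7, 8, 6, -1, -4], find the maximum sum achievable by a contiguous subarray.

Using Kadane's algorithm on [7, -7, 8, 6, -1, -4]:

Scanning through the array:
Position 1 (value -7): max_ending_here = 0, max_so_far = 7
Position 2 (value 8): max_ending_here = 8, max_so_far = 8
Position 3 (value 6): max_ending_here = 14, max_so_far = 14
Position 4 (value -1): max_ending_here = 13, max_so_far = 14
Position 5 (value -4): max_ending_here = 9, max_so_far = 14

Maximum subarray: [7, -7, 8, 6]
Maximum sum: 14

The maximum subarray is [7, -7, 8, 6] with sum 14. This subarray runs from index 0 to index 3.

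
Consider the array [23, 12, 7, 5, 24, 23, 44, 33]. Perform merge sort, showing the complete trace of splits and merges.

Merge sort trace:

Split: [23, 12, 7, 5, 24, 23, 44, 33] -> [23, 12, 7, 5] and [24, 23, 44, 33]
  Split: [23, 12, 7, 5] -> [23, 12] and [7, 5]
    Split: [23, 12] -> [23] and [12]
    Merge: [23] + [12] -> [12, 23]
    Split: [7, 5] -> [7] and [5]
    Merge: [7] + [5] -> [5, 7]
  Merge: [12, 23] + [5, 7] -> [5, 7, 12, 23]
  Split: [24, 23, 44, 33] -> [24, 23] and [44, 33]
    Split: [24, 23] -> [24] and [23]
    Merge: [24] + [23] -> [23, 24]
    Split: [44, 33] -> [44] and [33]
    Merge: [44] + [33] -> [33, 44]
  Merge: [23, 24] + [33, 44] -> [23, 24, 33, 44]
Merge: [5, 7, 12, 23] + [23, 24, 33, 44] -> [5, 7, 12, 23, 23, 24, 33, 44]

Final sorted array: [5, 7, 12, 23, 23, 24, 33, 44]

The merge sort proceeds by recursively splitting the array and merging sorted halves.
After all merges, the sorted array is [5, 7, 12, 23, 23, 24, 33, 44].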